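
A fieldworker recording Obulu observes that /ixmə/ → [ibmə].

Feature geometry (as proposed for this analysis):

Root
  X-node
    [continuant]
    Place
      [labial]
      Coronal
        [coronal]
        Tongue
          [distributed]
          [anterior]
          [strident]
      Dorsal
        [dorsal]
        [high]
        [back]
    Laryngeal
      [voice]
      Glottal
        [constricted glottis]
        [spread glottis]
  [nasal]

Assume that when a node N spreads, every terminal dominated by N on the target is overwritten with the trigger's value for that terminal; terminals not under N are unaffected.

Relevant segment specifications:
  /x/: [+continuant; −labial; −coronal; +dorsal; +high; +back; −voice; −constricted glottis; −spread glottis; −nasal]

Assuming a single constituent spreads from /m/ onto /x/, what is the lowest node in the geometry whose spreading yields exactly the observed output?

X-node

/x/ and [b] differ in [voice], [continuant], [labial], [dorsal], [high], [back]; every other specified feature is identical.
In this geometry the lowest node dominating all of them is X-node: every daughter of X-node dominates only a proper subset, so no lower node suffices.
Delinking /x/'s X-node and associating /m/'s X-node gives precisely the feature bundle of [b].
[nasal] — on which /m/ differs from /x/ — is unchanged, so Root cannot have spread; the constituent is no larger than X-node.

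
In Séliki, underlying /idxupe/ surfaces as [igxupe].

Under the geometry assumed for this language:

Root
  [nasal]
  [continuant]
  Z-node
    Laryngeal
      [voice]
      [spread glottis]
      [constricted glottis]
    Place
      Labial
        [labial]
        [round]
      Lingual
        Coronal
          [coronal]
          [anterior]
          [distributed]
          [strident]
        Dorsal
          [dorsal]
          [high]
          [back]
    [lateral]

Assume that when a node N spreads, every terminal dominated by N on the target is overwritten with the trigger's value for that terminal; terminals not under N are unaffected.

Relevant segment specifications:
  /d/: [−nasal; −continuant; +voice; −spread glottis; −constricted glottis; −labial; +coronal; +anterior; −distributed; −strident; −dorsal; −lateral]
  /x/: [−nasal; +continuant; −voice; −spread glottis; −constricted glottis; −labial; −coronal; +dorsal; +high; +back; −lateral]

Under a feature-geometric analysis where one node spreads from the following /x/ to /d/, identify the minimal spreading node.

The alternation /d/ → [g] changes [coronal], [anterior], [distributed], [strident], [dorsal], [high], [back] and nothing else.
These terminals are all dominated by Lingual, and no proper subconstituent of Lingual covers them all; Lingual is their lowest common ancestor.
If Lingual spreads, every terminal under it takes /x/'s value, producing [g] as observed.
Features on which the two segments disagree outside Lingual, such as [continuant], [voice], are unchanged — nothing dominating them spread, and Lingual is the minimal sufficient constituent.

Lingual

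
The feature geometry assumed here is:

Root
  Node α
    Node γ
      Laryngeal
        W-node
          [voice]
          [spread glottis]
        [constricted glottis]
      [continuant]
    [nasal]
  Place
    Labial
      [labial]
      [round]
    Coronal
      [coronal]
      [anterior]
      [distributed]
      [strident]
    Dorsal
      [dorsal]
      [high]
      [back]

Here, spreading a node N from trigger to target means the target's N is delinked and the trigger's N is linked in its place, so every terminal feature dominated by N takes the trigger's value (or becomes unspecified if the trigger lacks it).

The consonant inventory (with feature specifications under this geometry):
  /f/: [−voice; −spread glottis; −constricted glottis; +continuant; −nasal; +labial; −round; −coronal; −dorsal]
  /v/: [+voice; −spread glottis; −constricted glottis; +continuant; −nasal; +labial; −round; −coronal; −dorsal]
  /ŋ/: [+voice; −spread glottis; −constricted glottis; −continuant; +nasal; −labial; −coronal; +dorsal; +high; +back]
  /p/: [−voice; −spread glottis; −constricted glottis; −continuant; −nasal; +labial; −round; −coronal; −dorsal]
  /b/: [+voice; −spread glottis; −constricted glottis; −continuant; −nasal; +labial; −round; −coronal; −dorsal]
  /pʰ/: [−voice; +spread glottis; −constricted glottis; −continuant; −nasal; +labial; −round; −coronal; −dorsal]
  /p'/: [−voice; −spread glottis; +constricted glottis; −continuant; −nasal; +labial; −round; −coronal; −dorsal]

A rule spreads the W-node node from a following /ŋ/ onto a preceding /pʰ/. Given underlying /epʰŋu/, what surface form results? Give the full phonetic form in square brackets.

[ebŋu]

The W-node node dominates the terminals [voice], [spread glottis].
After delinking /pʰ/'s W-node and linking /ŋ/'s, the affected terminals become [+voice], [−spread glottis]; [constricted glottis], [continuant], [nasal], … (outside W-node) are retained from /pʰ/.
The resulting bundle matches /b/ in the inventory; substituting it for /pʰ/ gives [ebŋu].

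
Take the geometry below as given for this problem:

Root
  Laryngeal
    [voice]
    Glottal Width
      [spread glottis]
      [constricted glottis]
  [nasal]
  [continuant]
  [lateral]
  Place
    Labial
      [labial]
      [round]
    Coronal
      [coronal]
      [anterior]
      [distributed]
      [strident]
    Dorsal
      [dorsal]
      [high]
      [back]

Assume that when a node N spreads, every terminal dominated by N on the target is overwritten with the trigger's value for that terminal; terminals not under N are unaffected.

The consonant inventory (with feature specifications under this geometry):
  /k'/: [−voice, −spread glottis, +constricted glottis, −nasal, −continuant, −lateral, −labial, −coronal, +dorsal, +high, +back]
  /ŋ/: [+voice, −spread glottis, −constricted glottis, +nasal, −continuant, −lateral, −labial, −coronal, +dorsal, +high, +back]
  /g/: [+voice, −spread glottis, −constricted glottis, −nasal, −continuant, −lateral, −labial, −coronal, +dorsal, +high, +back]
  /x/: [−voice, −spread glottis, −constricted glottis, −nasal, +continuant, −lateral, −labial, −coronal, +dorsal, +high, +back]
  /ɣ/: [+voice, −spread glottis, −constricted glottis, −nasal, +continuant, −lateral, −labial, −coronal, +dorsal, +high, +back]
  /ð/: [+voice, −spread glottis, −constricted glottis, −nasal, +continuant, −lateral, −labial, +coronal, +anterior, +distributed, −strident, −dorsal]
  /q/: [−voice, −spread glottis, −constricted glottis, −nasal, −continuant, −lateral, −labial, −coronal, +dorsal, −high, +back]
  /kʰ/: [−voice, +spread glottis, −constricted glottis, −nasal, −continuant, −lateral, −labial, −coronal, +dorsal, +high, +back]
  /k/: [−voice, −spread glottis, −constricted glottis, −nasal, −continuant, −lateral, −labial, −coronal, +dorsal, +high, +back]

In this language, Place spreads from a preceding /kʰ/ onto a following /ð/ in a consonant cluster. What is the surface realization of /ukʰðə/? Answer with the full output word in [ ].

[ukʰɣə]

The Place node dominates the terminals [labial], [round], [coronal], [anterior], [distributed], [strident], [dorsal], [high], [back].
The target acquires /kʰ/'s values for everything under Place — [−labial], [−coronal], [+dorsal], [+high], [+back] — while keeping its own [voice], [spread glottis], [constricted glottis], ….
The resulting bundle matches /ɣ/ in the inventory; substituting it for /ð/ gives [ukʰɣə].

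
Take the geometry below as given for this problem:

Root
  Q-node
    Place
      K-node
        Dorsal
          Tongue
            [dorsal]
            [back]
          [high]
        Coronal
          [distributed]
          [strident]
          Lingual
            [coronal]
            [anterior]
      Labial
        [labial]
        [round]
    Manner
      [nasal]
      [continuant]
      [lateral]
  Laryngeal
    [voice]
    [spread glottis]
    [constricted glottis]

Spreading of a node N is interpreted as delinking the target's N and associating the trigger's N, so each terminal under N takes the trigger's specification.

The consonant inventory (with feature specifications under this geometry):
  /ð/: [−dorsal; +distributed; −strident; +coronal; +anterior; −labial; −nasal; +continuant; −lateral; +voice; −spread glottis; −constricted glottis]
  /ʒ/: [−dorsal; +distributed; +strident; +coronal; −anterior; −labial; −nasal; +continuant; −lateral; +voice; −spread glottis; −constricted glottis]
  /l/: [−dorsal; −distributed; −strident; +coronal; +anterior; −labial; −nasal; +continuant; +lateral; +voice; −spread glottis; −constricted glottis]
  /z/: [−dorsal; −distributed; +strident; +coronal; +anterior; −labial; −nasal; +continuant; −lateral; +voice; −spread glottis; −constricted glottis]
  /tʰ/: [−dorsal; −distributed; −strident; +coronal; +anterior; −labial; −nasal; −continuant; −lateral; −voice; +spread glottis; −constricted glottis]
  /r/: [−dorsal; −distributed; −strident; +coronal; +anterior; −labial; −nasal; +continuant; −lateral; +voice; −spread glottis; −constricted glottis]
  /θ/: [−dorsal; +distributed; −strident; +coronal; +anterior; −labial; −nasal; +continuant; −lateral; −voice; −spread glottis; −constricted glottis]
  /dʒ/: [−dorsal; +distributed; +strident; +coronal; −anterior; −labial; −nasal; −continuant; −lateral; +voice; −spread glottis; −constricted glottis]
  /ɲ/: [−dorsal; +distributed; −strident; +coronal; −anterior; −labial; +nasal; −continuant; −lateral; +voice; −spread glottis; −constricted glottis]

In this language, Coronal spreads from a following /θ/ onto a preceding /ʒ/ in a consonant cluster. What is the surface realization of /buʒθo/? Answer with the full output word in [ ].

Terminals under Coronal in this geometry: [distributed], [strident], [coronal], [anterior].
The target acquires /θ/'s values for everything under Coronal — [+distributed], [−strident], [+coronal], [+anterior] — while keeping its own [dorsal], [labial], [nasal], ….
The resulting bundle matches /ð/ in the inventory; substituting it for /ʒ/ gives [buðθo].

[buðθo]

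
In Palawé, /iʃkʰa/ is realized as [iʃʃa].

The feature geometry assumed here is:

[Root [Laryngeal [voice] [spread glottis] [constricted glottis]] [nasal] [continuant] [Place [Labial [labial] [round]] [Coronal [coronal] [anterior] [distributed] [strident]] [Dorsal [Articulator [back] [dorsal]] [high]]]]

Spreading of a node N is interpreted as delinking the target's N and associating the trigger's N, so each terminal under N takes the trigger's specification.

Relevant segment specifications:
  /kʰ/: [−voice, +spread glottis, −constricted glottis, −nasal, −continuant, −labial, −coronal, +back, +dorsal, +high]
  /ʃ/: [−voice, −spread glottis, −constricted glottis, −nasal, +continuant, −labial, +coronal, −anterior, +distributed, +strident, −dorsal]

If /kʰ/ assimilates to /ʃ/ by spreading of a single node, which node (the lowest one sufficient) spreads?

The alternation /kʰ/ → [ʃ] changes [spread glottis], [continuant], [coronal], [anterior], [distributed], [strident], [dorsal], [high], [back] and nothing else.
These terminals are all dominated by Root, and no proper subconstituent of Root covers them all; Root is their lowest common ancestor.
Spreading Root from /ʃ/ overwrites each of those terminals with /ʃ/'s values, yielding exactly [ʃ].

Root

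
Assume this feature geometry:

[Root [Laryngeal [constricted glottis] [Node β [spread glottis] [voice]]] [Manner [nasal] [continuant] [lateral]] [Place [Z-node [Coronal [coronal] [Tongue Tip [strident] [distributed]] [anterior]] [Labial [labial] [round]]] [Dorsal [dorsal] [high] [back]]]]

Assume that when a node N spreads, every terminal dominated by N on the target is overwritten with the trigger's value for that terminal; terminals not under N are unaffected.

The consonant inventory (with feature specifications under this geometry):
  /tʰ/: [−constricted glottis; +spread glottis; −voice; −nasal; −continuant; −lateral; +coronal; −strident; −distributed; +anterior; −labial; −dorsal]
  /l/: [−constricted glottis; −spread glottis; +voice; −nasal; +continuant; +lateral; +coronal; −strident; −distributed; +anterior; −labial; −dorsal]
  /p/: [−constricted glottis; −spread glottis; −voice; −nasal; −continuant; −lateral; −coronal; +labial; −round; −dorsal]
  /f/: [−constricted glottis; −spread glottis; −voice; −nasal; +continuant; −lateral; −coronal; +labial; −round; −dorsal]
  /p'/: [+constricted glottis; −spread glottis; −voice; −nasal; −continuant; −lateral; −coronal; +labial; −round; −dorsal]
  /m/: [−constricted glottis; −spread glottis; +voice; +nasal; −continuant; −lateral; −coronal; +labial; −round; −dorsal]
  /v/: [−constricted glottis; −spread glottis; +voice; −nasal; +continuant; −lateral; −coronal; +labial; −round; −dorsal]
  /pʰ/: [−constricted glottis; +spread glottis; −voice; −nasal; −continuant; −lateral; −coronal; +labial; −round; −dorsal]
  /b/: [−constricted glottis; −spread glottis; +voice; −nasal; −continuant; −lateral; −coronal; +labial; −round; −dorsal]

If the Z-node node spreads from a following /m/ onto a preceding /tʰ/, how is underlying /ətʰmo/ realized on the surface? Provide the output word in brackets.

Z-node immediately or transitively dominates [coronal], [strident], [distributed], [anterior], [labial], [round].
The target acquires /m/'s values for everything under Z-node — [−coronal], [+labial], [−round] — while keeping its own [constricted glottis], [spread glottis], [voice], ….
Among the inventory, only /pʰ/ has exactly this specification, giving the surface form [əpʰmo].

[əpʰmo]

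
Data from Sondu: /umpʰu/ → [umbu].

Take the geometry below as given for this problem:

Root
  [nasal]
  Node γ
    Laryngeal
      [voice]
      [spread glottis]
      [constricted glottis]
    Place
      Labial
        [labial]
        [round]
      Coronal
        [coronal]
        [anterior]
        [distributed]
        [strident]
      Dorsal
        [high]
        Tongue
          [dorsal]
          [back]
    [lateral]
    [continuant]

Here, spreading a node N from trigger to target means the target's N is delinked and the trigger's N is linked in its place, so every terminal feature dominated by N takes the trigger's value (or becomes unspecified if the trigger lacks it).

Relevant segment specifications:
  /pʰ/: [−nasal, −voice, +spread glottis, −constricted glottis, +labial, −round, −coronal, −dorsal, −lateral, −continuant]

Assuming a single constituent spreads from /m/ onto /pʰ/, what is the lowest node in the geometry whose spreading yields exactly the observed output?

Laryngeal

/pʰ/ and [b] differ in [voice], [spread glottis]; every other specified feature is identical.
The smallest constituent containing every changed terminal is Laryngeal — each of its daughters lacks at least one of the affected features.
If Laryngeal spreads, every terminal under it takes /m/'s value, producing [b] as observed.
[nasal], a feature on which the two segments disagree outside Laryngeal, is unchanged — nothing dominating it spread, and Laryngeal is the minimal sufficient constituent.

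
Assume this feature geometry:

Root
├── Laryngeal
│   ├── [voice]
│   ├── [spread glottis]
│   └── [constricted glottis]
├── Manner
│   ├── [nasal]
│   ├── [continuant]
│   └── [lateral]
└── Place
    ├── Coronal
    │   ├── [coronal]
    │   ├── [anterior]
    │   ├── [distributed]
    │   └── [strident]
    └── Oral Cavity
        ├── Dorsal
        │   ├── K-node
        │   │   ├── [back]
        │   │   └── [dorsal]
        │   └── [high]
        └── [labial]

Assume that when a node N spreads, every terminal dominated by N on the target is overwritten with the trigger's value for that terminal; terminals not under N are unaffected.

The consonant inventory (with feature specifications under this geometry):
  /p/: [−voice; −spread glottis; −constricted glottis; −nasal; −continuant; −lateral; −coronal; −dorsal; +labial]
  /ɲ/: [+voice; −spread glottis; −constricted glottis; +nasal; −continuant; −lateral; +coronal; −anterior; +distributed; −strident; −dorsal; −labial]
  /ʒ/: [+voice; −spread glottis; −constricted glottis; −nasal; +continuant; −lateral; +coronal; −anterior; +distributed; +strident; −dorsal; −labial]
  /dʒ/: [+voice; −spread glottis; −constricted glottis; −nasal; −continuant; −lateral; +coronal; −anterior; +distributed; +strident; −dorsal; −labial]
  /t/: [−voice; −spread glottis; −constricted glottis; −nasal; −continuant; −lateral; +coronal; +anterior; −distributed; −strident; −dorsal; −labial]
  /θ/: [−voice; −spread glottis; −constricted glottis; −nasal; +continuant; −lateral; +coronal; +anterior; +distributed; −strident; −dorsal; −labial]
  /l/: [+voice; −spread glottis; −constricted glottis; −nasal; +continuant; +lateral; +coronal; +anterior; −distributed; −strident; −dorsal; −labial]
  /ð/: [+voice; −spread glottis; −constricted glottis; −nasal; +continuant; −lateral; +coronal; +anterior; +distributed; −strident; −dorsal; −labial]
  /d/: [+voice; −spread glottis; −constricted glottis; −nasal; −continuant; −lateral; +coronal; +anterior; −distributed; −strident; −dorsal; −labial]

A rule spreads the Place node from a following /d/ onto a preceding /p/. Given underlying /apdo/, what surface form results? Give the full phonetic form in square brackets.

Terminals under Place in this geometry: [coronal], [anterior], [distributed], [strident], [back], [dorsal], [high], [labial].
After delinking /p/'s Place and linking /d/'s, the affected terminals become [+coronal], [+anterior], [−distributed], [−strident], [−dorsal], [−labial]; [voice], [spread glottis], [constricted glottis], … (outside Place) are retained from /p/.
Among the inventory, only /t/ has exactly this specification, giving the surface form [atdo].

[atdo]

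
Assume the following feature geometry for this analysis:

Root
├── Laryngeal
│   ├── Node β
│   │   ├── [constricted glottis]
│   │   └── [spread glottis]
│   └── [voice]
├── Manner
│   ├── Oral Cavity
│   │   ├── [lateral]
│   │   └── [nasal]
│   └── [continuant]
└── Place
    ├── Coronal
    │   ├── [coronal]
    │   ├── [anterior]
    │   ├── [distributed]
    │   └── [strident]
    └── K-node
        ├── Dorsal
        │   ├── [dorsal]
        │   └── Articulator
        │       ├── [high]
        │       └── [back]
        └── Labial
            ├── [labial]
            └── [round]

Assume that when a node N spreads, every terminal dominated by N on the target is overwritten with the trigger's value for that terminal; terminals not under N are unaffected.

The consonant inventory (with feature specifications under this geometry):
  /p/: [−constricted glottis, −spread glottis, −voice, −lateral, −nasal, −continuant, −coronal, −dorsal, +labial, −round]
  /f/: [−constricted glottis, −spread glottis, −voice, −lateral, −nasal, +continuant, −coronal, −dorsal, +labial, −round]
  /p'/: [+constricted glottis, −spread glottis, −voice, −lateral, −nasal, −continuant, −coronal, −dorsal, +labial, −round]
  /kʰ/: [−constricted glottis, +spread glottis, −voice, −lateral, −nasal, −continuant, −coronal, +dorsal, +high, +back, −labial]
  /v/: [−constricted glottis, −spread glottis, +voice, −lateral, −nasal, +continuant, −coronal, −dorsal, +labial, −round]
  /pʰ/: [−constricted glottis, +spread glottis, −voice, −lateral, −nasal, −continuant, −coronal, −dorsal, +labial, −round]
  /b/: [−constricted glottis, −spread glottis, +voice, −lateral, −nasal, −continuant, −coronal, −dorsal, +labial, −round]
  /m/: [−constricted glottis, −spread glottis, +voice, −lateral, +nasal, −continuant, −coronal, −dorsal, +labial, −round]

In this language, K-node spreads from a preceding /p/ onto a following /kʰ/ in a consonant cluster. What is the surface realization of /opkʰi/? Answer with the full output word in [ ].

Terminals under K-node in this geometry: [dorsal], [high], [back], [labial], [round].
Spreading K-node from /p/ onto /kʰ/ replaces those values with /p/'s: [−dorsal], [+labial], [−round]. Features outside K-node ([constricted glottis], [spread glottis], [voice], …) stay as in /kʰ/.
The resulting bundle matches /pʰ/ in the inventory; substituting it for /kʰ/ gives [oppʰi].

[oppʰi]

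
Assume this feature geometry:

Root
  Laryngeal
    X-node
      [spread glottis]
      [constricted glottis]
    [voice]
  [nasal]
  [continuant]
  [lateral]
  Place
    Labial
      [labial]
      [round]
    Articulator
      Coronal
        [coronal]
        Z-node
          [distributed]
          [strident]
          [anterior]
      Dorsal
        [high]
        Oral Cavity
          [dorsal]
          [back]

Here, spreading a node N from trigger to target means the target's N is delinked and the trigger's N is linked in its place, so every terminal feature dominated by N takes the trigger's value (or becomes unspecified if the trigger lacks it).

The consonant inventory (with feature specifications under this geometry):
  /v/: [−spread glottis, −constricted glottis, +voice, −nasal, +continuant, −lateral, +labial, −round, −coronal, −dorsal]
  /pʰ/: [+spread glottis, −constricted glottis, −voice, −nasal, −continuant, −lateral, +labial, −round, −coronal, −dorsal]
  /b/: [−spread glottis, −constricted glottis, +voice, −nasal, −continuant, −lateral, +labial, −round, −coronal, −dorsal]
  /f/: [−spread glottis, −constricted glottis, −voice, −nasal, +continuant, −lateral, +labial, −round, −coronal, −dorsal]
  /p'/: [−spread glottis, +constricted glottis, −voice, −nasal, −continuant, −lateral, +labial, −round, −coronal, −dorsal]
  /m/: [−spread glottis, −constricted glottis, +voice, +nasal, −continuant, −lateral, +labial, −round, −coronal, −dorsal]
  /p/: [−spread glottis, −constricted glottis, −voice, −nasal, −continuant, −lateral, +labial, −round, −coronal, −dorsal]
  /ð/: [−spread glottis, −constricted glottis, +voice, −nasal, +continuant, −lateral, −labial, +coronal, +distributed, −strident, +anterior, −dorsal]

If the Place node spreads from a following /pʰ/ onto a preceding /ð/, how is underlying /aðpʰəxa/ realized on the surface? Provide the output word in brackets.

The Place node dominates the terminals [labial], [round], [coronal], [distributed], [strident], [anterior], [high], [dorsal], [back].
Spreading Place from /pʰ/ onto /ð/ replaces those values with /pʰ/'s: [+labial], [−round], [−coronal], [−dorsal]. Features outside Place ([spread glottis], [constricted glottis], [voice], …) stay as in /ð/.
Among the inventory, only /v/ has exactly this specification, giving the surface form [avpʰəxa].

[avpʰəxa]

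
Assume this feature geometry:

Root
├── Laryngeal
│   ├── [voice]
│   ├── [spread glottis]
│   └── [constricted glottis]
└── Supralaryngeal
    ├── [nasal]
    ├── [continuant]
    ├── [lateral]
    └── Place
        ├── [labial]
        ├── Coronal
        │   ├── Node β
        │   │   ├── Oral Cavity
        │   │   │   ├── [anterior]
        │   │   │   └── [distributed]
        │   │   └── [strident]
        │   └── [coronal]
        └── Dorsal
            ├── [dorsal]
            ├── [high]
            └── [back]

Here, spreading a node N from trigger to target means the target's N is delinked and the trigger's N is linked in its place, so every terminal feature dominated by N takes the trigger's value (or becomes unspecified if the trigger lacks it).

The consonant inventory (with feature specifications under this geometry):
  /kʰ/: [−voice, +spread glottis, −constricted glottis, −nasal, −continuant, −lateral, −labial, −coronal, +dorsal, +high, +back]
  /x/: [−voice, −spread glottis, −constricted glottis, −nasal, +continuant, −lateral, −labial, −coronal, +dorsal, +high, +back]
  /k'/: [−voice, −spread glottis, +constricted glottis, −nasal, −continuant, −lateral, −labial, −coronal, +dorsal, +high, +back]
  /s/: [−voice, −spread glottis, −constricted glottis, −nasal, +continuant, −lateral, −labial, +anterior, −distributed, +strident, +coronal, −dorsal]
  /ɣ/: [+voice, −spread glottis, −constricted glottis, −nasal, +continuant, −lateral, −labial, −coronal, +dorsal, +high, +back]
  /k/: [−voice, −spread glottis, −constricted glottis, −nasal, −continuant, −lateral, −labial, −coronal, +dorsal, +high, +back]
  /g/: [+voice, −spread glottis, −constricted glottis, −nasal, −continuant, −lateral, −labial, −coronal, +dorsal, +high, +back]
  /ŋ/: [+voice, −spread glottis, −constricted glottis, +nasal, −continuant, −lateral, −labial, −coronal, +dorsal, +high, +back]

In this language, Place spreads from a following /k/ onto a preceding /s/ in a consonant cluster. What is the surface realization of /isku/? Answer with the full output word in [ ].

[ixku]

The Place node dominates the terminals [labial], [anterior], [distributed], [strident], [coronal], [dorsal], [high], [back].
The target acquires /k/'s values for everything under Place — [−labial], [−coronal], [+dorsal], [+high], [+back] — while keeping its own [voice], [spread glottis], [constricted glottis], ….
This feature bundle is that of [x], so /isku/ surfaces as [ixku].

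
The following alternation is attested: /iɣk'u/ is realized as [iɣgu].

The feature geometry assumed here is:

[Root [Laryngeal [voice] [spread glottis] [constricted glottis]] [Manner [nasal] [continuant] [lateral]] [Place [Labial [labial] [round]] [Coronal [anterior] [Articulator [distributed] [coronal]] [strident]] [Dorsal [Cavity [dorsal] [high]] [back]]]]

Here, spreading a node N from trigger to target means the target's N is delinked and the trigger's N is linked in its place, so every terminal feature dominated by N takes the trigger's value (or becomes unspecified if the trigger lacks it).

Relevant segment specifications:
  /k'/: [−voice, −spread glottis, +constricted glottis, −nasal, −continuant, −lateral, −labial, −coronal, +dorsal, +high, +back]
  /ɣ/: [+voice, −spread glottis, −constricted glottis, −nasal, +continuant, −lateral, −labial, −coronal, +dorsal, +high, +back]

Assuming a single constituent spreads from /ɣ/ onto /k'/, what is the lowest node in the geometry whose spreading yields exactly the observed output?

/k'/ and [g] differ in [voice], [constricted glottis]; every other specified feature is identical.
The smallest constituent containing every changed terminal is Laryngeal — each of its daughters lacks at least one of the affected features.
If Laryngeal spreads, every terminal under it takes /ɣ/'s value, producing [g] as observed.
Had Root spread, [continuant] would have taken /ɣ/'s value; it stays as in /k'/, confirming the spreading constituent is exactly Laryngeal.

Laryngeal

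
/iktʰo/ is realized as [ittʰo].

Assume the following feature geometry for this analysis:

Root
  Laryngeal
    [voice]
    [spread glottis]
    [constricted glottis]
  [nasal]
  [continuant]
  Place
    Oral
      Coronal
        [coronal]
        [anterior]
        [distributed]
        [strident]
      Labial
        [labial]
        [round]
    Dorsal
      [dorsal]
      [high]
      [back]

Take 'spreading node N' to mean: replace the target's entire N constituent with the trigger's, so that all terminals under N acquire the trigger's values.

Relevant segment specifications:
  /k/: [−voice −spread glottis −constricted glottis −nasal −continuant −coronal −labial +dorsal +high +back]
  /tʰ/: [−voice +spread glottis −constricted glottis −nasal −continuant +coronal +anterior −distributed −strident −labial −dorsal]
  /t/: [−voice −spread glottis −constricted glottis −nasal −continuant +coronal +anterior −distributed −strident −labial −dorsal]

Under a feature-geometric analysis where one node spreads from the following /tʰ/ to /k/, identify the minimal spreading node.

Feature comparison: [coronal], [anterior], [distributed], [strident], [dorsal], [high], [back] differ between /k/ and [t]; the remaining terminals match.
Tracing each changed feature up the tree, the paths first meet at Place; any lower node misses at least one of them.
Delinking /k/'s Place and associating /tʰ/'s Place gives precisely the feature bundle of [t].
Had Root spread, [spread glottis] would have taken /tʰ/'s value; it stays as in /k/, confirming the spreading constituent is exactly Place.

Place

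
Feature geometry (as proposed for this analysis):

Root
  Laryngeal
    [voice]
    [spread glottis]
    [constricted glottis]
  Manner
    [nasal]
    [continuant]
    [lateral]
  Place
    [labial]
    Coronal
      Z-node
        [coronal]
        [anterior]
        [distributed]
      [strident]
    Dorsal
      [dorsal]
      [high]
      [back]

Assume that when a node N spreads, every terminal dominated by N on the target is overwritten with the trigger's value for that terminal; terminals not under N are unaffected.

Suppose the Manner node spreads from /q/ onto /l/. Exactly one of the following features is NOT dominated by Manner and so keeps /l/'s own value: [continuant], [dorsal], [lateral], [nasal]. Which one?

[dorsal]

Manner dominates exactly [nasal], [continuant], [lateral].
[nasal], [lateral], [continuant] all lie under Manner, so they are overwritten when Manner spreads.
But [dorsal] is a dependent of Dorsal, outside Manner; it is therefore untouched by the spreading.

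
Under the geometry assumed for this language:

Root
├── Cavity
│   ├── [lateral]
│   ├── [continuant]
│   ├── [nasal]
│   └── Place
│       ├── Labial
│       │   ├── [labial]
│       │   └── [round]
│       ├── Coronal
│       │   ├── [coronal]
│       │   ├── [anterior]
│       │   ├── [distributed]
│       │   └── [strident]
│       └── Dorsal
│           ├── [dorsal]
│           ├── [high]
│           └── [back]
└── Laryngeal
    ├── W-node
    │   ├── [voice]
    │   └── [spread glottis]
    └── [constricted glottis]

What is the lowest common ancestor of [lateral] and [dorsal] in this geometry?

[lateral]: Root / Cavity / [lateral].
[dorsal]: Root / Cavity / Place / Dorsal / [dorsal].
Cavity is the lowest common ancestor — every listed feature sits under it, and no single subconstituent of Cavity covers them all.

Cavity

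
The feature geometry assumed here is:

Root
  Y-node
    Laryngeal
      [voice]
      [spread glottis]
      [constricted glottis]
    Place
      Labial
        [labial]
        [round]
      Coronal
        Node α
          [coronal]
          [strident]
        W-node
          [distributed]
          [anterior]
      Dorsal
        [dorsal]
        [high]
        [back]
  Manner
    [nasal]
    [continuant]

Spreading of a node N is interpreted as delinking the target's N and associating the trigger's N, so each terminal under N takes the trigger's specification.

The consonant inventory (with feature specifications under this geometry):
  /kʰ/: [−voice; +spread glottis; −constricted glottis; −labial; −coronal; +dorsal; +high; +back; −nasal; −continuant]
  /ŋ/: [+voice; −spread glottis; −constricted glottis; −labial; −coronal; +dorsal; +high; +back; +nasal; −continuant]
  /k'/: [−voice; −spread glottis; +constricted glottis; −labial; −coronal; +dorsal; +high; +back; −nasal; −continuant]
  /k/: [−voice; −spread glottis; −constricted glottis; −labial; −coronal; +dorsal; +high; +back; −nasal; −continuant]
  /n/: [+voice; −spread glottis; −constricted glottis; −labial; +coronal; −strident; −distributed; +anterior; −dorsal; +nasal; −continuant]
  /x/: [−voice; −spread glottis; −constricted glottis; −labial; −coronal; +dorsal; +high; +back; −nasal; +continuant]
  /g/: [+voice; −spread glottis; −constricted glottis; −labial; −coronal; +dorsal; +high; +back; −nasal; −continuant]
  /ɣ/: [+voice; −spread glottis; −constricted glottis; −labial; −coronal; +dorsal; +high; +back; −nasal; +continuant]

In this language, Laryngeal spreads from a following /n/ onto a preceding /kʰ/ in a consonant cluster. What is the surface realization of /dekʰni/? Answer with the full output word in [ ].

[degni]

The Laryngeal node dominates the terminals [voice], [spread glottis], [constricted glottis].
The target acquires /n/'s values for everything under Laryngeal — [+voice], [−spread glottis], [−constricted glottis] — while keeping its own [labial], [coronal], [dorsal], ….
Among the inventory, only /g/ has exactly this specification, giving the surface form [degni].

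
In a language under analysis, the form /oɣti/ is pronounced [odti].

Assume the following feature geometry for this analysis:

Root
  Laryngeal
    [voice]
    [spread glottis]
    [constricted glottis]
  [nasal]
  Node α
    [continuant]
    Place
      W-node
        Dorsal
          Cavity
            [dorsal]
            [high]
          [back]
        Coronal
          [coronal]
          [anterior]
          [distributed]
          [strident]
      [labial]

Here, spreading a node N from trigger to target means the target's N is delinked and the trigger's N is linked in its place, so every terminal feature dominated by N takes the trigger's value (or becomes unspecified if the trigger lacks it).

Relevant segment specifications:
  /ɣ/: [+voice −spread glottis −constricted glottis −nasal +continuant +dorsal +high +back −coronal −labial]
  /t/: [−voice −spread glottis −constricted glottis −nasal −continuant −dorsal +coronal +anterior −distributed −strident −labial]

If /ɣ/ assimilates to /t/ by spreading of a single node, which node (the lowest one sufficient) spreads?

Comparing /ɣ/ with its surface form [d], the features that change are [continuant], [coronal], [anterior], [distributed], [strident], [dorsal], [high], [back].
These terminals are all dominated by Node α, and no proper subconstituent of Node α covers them all; Node α is their lowest common ancestor.
If Node α spreads, every terminal under it takes /t/'s value, producing [d] as observed.
[voice] — on which /t/ differs from /ɣ/ — is unchanged, so Root cannot have spread; the constituent is no larger than Node α.

Node α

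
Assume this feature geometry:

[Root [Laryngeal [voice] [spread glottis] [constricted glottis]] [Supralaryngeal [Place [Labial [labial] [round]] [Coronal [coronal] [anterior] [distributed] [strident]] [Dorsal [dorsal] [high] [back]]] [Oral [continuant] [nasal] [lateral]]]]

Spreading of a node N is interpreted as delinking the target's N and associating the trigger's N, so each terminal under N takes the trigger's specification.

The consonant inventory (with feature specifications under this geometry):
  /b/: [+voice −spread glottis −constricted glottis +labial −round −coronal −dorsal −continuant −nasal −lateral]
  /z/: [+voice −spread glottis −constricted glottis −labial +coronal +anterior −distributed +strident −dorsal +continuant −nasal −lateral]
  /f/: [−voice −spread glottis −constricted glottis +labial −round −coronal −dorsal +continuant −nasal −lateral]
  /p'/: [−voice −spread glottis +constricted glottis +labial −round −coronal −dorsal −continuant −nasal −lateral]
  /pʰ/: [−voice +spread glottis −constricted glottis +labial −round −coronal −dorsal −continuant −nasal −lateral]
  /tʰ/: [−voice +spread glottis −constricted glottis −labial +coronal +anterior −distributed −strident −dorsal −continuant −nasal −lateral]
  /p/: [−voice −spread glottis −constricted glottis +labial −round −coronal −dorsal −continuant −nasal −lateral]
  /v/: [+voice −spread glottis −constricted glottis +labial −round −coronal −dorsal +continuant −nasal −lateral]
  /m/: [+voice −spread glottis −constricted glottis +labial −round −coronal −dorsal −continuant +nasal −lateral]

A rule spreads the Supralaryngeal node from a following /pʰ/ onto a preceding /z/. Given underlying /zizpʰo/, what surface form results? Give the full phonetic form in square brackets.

[zibpʰo]

Terminals under Supralaryngeal in this geometry: [labial], [round], [coronal], [anterior], [distributed], [strident], [dorsal], [high], [back], [continuant], [nasal], [lateral].
Spreading Supralaryngeal from /pʰ/ onto /z/ replaces those values with /pʰ/'s: [+labial], [−round], [−coronal], [−dorsal], [−continuant], [−nasal], [−lateral]. Features outside Supralaryngeal ([voice], [spread glottis], [constricted glottis]) stay as in /z/.
This feature bundle is that of [b], so /zizpʰo/ surfaces as [zibpʰo].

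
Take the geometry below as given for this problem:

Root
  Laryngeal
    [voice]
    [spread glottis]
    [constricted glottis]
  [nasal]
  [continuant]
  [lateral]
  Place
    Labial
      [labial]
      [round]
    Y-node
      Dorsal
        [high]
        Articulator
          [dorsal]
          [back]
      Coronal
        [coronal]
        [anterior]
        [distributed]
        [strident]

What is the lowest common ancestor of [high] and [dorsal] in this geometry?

Dorsal

[high] is immediately dominated by Dorsal.
[dorsal] is immediately dominated by Articulator.
The lowest node appearing on every path is Dorsal; each proper daughter of Dorsal fails to dominate at least one of the listed features.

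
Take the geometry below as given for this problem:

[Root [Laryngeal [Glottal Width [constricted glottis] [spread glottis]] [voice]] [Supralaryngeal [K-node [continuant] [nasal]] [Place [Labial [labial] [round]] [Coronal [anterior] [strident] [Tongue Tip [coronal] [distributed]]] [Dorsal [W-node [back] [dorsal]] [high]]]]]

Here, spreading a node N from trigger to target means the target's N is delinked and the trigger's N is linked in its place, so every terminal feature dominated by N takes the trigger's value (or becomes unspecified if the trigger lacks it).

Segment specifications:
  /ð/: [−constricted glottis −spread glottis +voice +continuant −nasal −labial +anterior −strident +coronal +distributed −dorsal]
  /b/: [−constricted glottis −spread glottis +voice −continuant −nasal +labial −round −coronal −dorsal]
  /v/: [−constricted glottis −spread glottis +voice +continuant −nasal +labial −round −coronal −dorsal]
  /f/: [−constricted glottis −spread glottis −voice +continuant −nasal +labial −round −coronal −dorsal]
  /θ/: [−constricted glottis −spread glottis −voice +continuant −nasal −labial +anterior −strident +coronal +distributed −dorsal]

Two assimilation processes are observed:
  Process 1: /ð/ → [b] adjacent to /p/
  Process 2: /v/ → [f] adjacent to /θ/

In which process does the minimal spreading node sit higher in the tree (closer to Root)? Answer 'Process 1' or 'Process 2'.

Process 1

Process 1: the features that change are [continuant], [labial], [round], [coronal], [anterior], [distributed], [strident]; the minimal node is Supralaryngeal (depth 1).
Process 2 alters [voice]; the lowest dominating node is [voice] (depth 2 from Root).
Depth 1 < depth 2; Process 1 involves the structurally higher constituent Supralaryngeal.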